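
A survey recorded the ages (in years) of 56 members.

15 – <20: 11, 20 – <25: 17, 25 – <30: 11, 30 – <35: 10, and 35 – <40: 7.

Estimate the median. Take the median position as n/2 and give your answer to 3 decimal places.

25.000

Cumulative frequencies: 11, 28, 39, 49, 56
n = 56; position = n/2 = 28.
This falls in the class 20 – <25: L = 20, F = 11, f = 17, h = 5.
Median ≈ 20 + ((28 − 11) / 17) × 5 = 25.0000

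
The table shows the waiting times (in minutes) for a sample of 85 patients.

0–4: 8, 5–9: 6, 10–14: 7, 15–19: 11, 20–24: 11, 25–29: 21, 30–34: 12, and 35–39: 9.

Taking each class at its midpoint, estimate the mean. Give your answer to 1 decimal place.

21.8

Midpoints: 2, 7, 12, 17, 22, 27, 32, 37
Σfm = 8×2 + 6×7 + 7×12 + 11×17 + 11×22 + 21×27 + 12×32 + 9×37 = 1855
n = Σf = 85
Mean = 1855 / 85 = 21.8235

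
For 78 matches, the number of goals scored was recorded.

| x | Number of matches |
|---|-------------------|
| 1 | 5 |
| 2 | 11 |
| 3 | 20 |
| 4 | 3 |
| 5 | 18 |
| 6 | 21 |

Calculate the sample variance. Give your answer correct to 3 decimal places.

Values: 1, 2, 3, 4, 5, 6
n = 78, Σfx = 315, mean = 4.0385
Σfx² = 1483
Σf(x − x̄)² = Σfx² − (Σfx)²/n = 1483 − 315²/78 = 210.8846
Sample variance = 210.8846 / 77 = 2.7388

2.739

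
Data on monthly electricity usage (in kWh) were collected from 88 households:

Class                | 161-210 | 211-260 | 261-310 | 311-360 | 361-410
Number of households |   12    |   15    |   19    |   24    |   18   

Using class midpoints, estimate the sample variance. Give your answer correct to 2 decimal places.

Midpoints: 185.5, 235.5, 285.5, 335.5, 385.5
n = 88, Σfm = 26174, mean = 297.4318
Σfm² = 8169952
Σf(m − x̄)² = Σfm² − (Σfm)²/n = 8169952 − 26174²/88 = 384971.5909
Sample variance = 384971.5909 / 87 = 4424.9608

4424.96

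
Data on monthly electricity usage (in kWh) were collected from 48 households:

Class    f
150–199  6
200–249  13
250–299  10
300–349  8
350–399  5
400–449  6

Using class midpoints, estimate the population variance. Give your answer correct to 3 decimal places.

Midpoints: 174.5, 224.5, 274.5, 324.5, 374.5, 424.5
n = 48, Σfm = 13726, mean = 285.9583
Σfm² = 4216262
Σf(m − x̄)² = Σfm² − (Σfm)²/n = 4216262 − 13726²/48 = 291197.9167
Population variance = 291197.9167 / 48 = 6066.6233

6066.623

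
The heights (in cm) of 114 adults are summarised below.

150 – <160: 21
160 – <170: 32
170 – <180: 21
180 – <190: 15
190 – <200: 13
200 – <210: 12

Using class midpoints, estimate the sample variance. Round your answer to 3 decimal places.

Midpoints: 155, 165, 175, 185, 195, 205
n = 114, Σfm = 19980, mean = 175.2632
Σfm² = 3530850
Σf(m − x̄)² = Σfm² − (Σfm)²/n = 3530850 − 19980²/114 = 29092.1053
Sample variance = 29092.1053 / 113 = 257.4523

257.452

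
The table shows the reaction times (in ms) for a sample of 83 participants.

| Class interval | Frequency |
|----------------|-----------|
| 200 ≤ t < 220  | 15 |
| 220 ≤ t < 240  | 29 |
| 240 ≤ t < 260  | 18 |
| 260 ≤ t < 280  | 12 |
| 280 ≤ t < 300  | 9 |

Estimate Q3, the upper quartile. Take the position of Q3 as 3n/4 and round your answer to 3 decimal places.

260.417

Cumulative frequencies: 15, 44, 62, 74, 83
n = 83; position = 3n/4 = 62.25.
This falls in the class 260 ≤ t < 280: L = 260, F = 62, f = 12, h = 20.
Upper quartile ≈ 260 + ((62.25 − 62) / 12) × 20 = 260.4167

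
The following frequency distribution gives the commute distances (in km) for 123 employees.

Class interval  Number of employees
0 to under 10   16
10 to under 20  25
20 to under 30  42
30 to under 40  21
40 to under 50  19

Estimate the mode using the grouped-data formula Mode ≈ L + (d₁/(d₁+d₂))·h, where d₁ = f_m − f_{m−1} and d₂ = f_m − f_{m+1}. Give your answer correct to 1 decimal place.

24.5

Modal class: 20 to under 30 (highest frequency 42).
d₁ = 42 − 25 = 17, d₂ = 42 − 21 = 21
Mode ≈ 20 + (17/(17+21)) × 10 = 20 + 4.4737 = 24.4737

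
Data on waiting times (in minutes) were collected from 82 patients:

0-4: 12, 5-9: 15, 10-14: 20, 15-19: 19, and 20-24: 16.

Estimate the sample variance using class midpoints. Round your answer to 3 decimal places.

Midpoints: 2, 7, 12, 17, 22
n = 82, Σfm = 1044, mean = 12.7317
Σfm² = 16898
Σf(m − x̄)² = Σfm² − (Σfm)²/n = 16898 − 1044²/82 = 3606.0976
Sample variance = 3606.0976 / 81 = 44.5197

44.520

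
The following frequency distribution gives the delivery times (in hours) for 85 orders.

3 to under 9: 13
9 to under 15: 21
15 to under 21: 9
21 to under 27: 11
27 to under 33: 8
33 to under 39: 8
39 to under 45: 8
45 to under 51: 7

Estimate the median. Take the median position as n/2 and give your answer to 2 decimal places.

20.67

Cumulative frequencies: 13, 34, 43, 54, 62, 70, 78, 85
n = 85; position = n/2 = 42.5.
This falls in the class 15 to under 21: L = 15, F = 34, f = 9, h = 6.
Median ≈ 15 + ((42.5 − 34) / 9) × 6 = 20.6667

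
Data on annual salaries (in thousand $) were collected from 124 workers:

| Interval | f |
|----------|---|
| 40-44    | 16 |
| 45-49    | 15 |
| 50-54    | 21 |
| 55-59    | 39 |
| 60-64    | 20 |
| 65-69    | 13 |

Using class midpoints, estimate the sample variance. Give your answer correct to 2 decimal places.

Midpoints: 42, 47, 52, 57, 62, 67
n = 124, Σfm = 6803, mean = 54.8629
Σfm² = 380091
Σf(m − x̄)² = Σfm² − (Σfm)²/n = 380091 − 6803²/124 = 6858.6694
Sample variance = 6858.6694 / 123 = 55.7615

55.76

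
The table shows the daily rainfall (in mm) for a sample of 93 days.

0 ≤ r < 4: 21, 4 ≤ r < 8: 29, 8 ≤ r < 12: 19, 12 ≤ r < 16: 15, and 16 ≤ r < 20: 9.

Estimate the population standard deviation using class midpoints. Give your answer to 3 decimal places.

5.054

Midpoints: 2, 6, 10, 14, 18
n = 93, Σfm = 778, mean = 8.3656
Σfm² = 8884
Σf(m − x̄)² = Σfm² − (Σfm)²/n = 8884 − 778²/93 = 2375.5699
Population variance = 2375.5699 / 93 = 25.5438
Standard deviation = √25.5438 = 5.0541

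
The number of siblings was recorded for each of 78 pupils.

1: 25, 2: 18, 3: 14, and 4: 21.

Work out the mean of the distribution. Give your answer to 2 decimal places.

Values: 1, 2, 3, 4
Σfx = 25×1 + 18×2 + 14×3 + 21×4 = 187
n = Σf = 78
Mean = 187 / 78 = 2.3974

2.40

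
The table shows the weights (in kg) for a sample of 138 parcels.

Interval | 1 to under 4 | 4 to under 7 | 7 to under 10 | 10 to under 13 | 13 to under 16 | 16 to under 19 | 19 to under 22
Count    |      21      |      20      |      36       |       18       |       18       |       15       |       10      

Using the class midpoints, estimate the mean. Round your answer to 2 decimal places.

10.17

Midpoints: 2.5, 5.5, 8.5, 11.5, 14.5, 17.5, 20.5
Σfm = 21×2.5 + 20×5.5 + 36×8.5 + 18×11.5 + 18×14.5 + 15×17.5 + 10×20.5 = 1404
n = Σf = 138
Mean = 1404 / 138 = 10.1739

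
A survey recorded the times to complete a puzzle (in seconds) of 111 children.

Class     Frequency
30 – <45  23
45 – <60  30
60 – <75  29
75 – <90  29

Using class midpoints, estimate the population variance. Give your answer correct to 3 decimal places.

Midpoints: 37.5, 52.5, 67.5, 82.5
n = 111, Σfm = 6787.5, mean = 61.1486
Σfm² = 444543.75
Σf(m − x̄)² = Σfm² − (Σfm)²/n = 444543.75 − 6787.5²/111 = 29497.2973
Population variance = 29497.2973 / 111 = 265.7414

265.741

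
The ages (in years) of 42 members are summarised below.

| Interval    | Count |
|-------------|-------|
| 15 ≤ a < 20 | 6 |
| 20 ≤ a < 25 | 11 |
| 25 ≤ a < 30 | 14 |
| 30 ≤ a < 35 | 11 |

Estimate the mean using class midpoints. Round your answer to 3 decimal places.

Midpoints: 17.5, 22.5, 27.5, 32.5
Σfm = 6×17.5 + 11×22.5 + 14×27.5 + 11×32.5 = 1095
n = Σf = 42
Mean = 1095 / 42 = 26.0714

26.071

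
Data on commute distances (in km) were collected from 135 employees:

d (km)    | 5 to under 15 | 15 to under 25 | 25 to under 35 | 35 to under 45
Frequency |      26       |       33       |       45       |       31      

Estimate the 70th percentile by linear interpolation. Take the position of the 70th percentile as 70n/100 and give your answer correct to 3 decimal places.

Cumulative frequencies: 26, 59, 104, 135
n = 135; position = 70n/100 = 94.5.
This falls in the class 25 to under 35: L = 25, F = 59, f = 45, h = 10.
70th percentile ≈ 25 + ((94.5 − 59) / 45) × 10 = 32.8889

32.889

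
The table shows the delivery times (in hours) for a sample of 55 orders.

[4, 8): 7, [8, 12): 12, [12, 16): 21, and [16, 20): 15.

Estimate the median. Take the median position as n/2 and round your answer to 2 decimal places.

Cumulative frequencies: 7, 19, 40, 55
n = 55; position = n/2 = 27.5.
This falls in the class [12, 16): L = 12, F = 19, f = 21, h = 4.
Median ≈ 12 + ((27.5 − 19) / 21) × 4 = 13.6190

13.62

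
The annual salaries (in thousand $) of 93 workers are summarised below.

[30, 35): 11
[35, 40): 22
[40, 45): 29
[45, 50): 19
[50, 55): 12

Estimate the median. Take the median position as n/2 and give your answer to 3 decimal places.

Cumulative frequencies: 11, 33, 62, 81, 93
n = 93; position = n/2 = 46.5.
This falls in the class [40, 45): L = 40, F = 33, f = 29, h = 5.
Median ≈ 40 + ((46.5 − 33) / 29) × 5 = 42.3276

42.328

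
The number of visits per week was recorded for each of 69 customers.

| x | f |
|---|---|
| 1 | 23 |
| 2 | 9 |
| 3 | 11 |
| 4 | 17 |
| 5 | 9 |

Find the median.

Cumulative frequencies: 23, 32, 43, 60, 69
n = 69, so the median is the value in position (n+1)/2 = 35.
Position 35 falls at value 3.

3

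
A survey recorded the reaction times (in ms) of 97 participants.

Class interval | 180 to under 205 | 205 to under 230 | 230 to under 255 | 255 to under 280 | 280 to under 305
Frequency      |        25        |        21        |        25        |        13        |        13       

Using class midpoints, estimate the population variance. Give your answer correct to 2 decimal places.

1130.43

Midpoints: 192.5, 217.5, 242.5, 267.5, 292.5
n = 97, Σfm = 22722.5, mean = 234.2526
Σfm² = 5432456.25
Σf(m − x̄)² = Σfm² − (Σfm)²/n = 5432456.25 − 22722.5²/97 = 109652.0619
Population variance = 109652.0619 / 97 = 1130.4336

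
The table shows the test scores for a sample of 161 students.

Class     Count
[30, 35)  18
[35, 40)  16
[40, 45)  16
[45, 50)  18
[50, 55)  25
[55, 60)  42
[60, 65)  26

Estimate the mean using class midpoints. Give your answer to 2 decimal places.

Midpoints: 32.5, 37.5, 42.5, 47.5, 52.5, 57.5, 62.5
Σfm = 18×32.5 + 16×37.5 + 16×42.5 + 18×47.5 + 25×52.5 + 42×57.5 + 26×62.5 = 8072.5
n = Σf = 161
Mean = 8072.5 / 161 = 50.1398

50.14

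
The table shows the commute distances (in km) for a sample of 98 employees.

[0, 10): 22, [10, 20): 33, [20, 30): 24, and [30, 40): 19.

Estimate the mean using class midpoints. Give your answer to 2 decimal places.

Midpoints: 5, 15, 25, 35
Σfm = 22×5 + 33×15 + 24×25 + 19×35 = 1870
n = Σf = 98
Mean = 1870 / 98 = 19.0816

19.08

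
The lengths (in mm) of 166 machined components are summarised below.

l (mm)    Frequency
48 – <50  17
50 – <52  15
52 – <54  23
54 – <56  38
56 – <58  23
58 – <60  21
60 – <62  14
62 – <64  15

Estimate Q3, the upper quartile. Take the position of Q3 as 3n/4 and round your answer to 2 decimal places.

58.81

Cumulative frequencies: 17, 32, 55, 93, 116, 137, 151, 166
n = 166; position = 3n/4 = 124.5.
This falls in the class 58 – <60: L = 58, F = 116, f = 21, h = 2.
Upper quartile ≈ 58 + ((124.5 − 116) / 21) × 2 = 58.8095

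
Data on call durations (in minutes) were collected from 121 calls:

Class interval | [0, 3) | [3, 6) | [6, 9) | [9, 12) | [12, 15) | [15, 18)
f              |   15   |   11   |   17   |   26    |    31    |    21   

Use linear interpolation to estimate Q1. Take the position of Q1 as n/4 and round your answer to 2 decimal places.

6.75

Cumulative frequencies: 15, 26, 43, 69, 100, 121
n = 121; position = n/4 = 30.25.
This falls in the class [6, 9): L = 6, F = 26, f = 17, h = 3.
Lower quartile ≈ 6 + ((30.25 − 26) / 17) × 3 = 6.7500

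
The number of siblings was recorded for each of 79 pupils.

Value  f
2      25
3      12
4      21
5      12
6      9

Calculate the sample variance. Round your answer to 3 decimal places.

Values: 2, 3, 4, 5, 6
n = 79, Σfx = 284, mean = 3.5949
Σfx² = 1168
Σf(x − x̄)² = Σfx² − (Σfx)²/n = 1168 − 284²/79 = 147.0380
Sample variance = 147.0380 / 78 = 1.8851

1.885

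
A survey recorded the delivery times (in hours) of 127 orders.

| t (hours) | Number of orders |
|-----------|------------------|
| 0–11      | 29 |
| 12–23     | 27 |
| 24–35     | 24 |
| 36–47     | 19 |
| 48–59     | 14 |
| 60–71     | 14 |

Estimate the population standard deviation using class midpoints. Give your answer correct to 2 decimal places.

19.75

Midpoints: 5.5, 17.5, 29.5, 41.5, 53.5, 65.5
n = 127, Σfm = 3794.5, mean = 29.8780
Σfm² = 162889.75
Σf(m − x̄)² = Σfm² − (Σfm)²/n = 162889.75 − 3794.5²/127 = 49517.8583
Population variance = 49517.8583 / 127 = 389.9044
Standard deviation = √389.9044 = 19.7460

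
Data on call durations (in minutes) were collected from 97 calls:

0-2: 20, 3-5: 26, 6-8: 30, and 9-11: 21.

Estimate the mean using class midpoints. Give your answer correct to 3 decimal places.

5.608

Midpoints: 1, 4, 7, 10
Σfm = 20×1 + 26×4 + 30×7 + 21×10 = 544
n = Σf = 97
Mean = 544 / 97 = 5.6082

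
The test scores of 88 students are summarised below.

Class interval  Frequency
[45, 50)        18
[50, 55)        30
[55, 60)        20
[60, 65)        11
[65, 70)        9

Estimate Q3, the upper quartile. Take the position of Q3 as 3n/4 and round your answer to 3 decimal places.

59.500

Cumulative frequencies: 18, 48, 68, 79, 88
n = 88; position = 3n/4 = 66.
This falls in the class [55, 60): L = 55, F = 48, f = 20, h = 5.
Upper quartile ≈ 55 + ((66 − 48) / 20) × 5 = 59.5000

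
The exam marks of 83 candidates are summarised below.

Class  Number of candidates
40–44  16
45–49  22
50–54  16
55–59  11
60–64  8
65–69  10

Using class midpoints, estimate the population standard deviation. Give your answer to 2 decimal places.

8.12

Midpoints: 42, 47, 52, 57, 62, 67
n = 83, Σfm = 4331, mean = 52.1807
Σfm² = 231467
Σf(m − x̄)² = Σfm² − (Σfm)²/n = 231467 − 4331²/83 = 5472.2892
Population variance = 5472.2892 / 83 = 65.9312
Standard deviation = √65.9312 = 8.1198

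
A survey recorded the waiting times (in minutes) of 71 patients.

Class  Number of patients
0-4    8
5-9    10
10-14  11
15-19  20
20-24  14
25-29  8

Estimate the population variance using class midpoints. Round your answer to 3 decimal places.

Midpoints: 2, 7, 12, 17, 22, 27
n = 71, Σfm = 1082, mean = 15.2394
Σfm² = 20494
Σf(m − x̄)² = Σfm² − (Σfm)²/n = 20494 − 1082²/71 = 4004.9296
Population variance = 4004.9296 / 71 = 56.4075

56.407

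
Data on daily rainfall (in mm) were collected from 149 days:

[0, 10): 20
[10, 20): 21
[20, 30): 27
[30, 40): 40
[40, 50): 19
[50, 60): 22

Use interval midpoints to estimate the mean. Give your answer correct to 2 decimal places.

30.57

Midpoints: 5, 15, 25, 35, 45, 55
Σfm = 20×5 + 21×15 + 27×25 + 40×35 + 19×45 + 22×55 = 4555
n = Σf = 149
Mean = 4555 / 149 = 30.5705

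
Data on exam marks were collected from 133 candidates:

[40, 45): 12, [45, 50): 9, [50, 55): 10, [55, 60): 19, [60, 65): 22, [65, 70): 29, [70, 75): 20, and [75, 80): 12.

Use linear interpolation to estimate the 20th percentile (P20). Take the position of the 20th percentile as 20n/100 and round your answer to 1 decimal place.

Cumulative frequencies: 12, 21, 31, 50, 72, 101, 121, 133
n = 133; position = 20n/100 = 26.6.
This falls in the class [50, 55): L = 50, F = 21, f = 10, h = 5.
20th percentile ≈ 50 + ((26.6 − 21) / 10) × 5 = 52.8000

52.8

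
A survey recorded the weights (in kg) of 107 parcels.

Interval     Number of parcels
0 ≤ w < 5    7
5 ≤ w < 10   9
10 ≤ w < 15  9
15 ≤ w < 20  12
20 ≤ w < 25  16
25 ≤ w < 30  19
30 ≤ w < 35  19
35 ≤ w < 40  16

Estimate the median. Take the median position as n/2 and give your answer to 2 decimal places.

Cumulative frequencies: 7, 16, 25, 37, 53, 72, 91, 107
n = 107; position = n/2 = 53.5.
This falls in the class 25 ≤ w < 30: L = 25, F = 53, f = 19, h = 5.
Median ≈ 25 + ((53.5 − 53) / 19) × 5 = 25.1316

25.13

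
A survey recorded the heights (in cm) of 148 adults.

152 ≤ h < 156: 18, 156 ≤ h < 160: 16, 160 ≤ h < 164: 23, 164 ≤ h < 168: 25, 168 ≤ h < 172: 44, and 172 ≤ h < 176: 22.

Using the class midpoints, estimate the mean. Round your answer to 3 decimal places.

165.432

Midpoints: 154, 158, 162, 166, 170, 174
Σfm = 18×154 + 16×158 + 23×162 + 25×166 + 44×170 + 22×174 = 24484
n = Σf = 148
Mean = 24484 / 148 = 165.4324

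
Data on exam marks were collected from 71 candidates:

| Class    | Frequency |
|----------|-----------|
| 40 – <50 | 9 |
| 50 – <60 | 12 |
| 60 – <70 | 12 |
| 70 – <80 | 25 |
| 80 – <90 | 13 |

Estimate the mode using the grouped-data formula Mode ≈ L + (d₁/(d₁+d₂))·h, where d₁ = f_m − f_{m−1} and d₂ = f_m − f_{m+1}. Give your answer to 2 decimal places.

75.20

Modal class: 70 – <80 (highest frequency 25).
d₁ = 25 − 12 = 13, d₂ = 25 − 13 = 12
Mode ≈ 70 + (13/(13+12)) × 10 = 70 + 5.2000 = 75.2000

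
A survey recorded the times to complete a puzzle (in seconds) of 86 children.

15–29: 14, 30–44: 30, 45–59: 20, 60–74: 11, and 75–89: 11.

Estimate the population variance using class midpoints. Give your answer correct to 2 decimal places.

349.88

Midpoints: 22, 37, 52, 67, 82
n = 86, Σfm = 4097, mean = 47.6395
Σfm² = 225269
Σf(m − x̄)² = Σfm² − (Σfm)²/n = 225269 − 4097²/86 = 30089.8256
Population variance = 30089.8256 / 86 = 349.8817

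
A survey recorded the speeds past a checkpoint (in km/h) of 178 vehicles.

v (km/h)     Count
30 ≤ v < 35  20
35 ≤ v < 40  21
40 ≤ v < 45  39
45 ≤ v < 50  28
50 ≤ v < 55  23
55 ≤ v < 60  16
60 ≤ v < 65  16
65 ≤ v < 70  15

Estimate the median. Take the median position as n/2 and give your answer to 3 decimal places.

Cumulative frequencies: 20, 41, 80, 108, 131, 147, 163, 178
n = 178; position = n/2 = 89.
This falls in the class 45 ≤ v < 50: L = 45, F = 80, f = 28, h = 5.
Median ≈ 45 + ((89 − 80) / 28) × 5 = 46.6071

46.607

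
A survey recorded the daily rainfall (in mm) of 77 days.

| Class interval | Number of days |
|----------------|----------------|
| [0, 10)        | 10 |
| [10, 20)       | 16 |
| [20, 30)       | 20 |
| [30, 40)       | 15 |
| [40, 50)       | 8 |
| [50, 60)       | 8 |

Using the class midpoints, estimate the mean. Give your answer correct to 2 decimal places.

Midpoints: 5, 15, 25, 35, 45, 55
Σfm = 10×5 + 16×15 + 20×25 + 15×35 + 8×45 + 8×55 = 2115
n = Σf = 77
Mean = 2115 / 77 = 27.4675

27.47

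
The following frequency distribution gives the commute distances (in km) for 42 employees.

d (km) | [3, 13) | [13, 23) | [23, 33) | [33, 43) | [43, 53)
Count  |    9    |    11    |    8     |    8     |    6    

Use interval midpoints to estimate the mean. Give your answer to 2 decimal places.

25.86

Midpoints: 8, 18, 28, 38, 48
Σfm = 9×8 + 11×18 + 8×28 + 8×38 + 6×48 = 1086
n = Σf = 42
Mean = 1086 / 42 = 25.8571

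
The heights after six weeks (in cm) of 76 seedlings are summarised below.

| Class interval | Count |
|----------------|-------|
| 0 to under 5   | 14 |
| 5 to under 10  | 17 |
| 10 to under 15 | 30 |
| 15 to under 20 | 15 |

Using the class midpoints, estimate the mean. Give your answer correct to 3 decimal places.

Midpoints: 2.5, 7.5, 12.5, 17.5
Σfm = 14×2.5 + 17×7.5 + 30×12.5 + 15×17.5 = 800
n = Σf = 76
Mean = 800 / 76 = 10.5263

10.526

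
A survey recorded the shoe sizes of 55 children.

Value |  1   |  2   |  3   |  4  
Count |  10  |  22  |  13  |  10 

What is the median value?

Cumulative frequencies: 10, 32, 45, 55
n = 55, so the median is the value in position (n+1)/2 = 28.
Position 28 falls at value 2.

2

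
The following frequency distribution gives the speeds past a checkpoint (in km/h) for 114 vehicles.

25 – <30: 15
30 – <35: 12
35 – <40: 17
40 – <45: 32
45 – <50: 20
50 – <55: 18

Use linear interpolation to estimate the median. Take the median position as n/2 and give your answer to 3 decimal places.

Cumulative frequencies: 15, 27, 44, 76, 96, 114
n = 114; position = n/2 = 57.
This falls in the class 40 – <45: L = 40, F = 44, f = 32, h = 5.
Median ≈ 40 + ((57 − 44) / 32) × 5 = 42.0312

42.031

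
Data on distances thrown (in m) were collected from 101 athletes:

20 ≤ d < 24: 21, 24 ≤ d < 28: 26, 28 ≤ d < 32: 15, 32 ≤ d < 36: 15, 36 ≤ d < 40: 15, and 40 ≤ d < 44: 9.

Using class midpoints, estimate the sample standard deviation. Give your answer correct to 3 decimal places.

6.522

Midpoints: 22, 26, 30, 34, 38, 42
n = 101, Σfm = 3046, mean = 30.1584
Σfm² = 96116
Σf(m − x̄)² = Σfm² − (Σfm)²/n = 96116 − 3046²/101 = 4253.4653
Sample variance = 4253.4653 / 100 = 42.5347
Standard deviation = √42.5347 = 6.5219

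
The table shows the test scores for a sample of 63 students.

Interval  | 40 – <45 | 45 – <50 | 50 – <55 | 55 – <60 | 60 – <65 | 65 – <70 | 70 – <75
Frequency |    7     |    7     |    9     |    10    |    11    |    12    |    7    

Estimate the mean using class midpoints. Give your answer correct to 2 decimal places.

58.45

Midpoints: 42.5, 47.5, 52.5, 57.5, 62.5, 67.5, 72.5
Σfm = 7×42.5 + 7×47.5 + 9×52.5 + 10×57.5 + 11×62.5 + 12×67.5 + 7×72.5 = 3682.5
n = Σf = 63
Mean = 3682.5 / 63 = 58.4524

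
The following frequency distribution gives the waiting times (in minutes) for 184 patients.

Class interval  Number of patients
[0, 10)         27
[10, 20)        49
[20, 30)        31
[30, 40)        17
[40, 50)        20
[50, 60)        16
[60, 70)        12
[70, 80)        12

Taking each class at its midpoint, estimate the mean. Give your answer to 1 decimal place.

31.0

Midpoints: 5, 15, 25, 35, 45, 55, 65, 75
Σfm = 27×5 + 49×15 + 31×25 + 17×35 + 20×45 + 16×55 + 12×65 + 12×75 = 5700
n = Σf = 184
Mean = 5700 / 184 = 30.9783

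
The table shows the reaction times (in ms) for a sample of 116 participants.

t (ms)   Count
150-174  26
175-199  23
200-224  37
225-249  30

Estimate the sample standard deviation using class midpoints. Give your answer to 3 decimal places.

27.539

Midpoints: 162, 187, 212, 237
n = 116, Σfm = 23467, mean = 202.3017
Σfm² = 4834629
Σf(m − x̄)² = Σfm² − (Σfm)²/n = 4834629 − 23467²/116 = 87214.4397
Sample variance = 87214.4397 / 115 = 758.3864
Standard deviation = √758.3864 = 27.5388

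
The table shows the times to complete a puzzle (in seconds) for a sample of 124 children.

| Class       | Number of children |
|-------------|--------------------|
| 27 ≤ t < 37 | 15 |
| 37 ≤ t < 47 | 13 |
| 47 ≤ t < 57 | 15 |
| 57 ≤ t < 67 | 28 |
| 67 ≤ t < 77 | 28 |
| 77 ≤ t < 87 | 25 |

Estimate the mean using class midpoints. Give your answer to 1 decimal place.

61.4

Midpoints: 32, 42, 52, 62, 72, 82
Σfm = 15×32 + 13×42 + 15×52 + 28×62 + 28×72 + 25×82 = 7608
n = Σf = 124
Mean = 7608 / 124 = 61.3548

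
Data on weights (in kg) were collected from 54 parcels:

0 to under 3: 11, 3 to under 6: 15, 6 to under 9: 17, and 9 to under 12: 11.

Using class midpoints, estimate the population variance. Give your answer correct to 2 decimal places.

9.58

Midpoints: 1.5, 4.5, 7.5, 10.5
n = 54, Σfm = 327, mean = 6.0556
Σfm² = 2497.5
Σf(m − x̄)² = Σfm² − (Σfm)²/n = 2497.5 − 327²/54 = 517.3333
Population variance = 517.3333 / 54 = 9.5802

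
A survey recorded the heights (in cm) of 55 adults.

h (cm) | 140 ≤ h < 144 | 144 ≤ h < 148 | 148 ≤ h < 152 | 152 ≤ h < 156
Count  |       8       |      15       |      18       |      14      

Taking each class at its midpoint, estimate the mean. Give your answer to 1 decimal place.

148.8

Midpoints: 142, 146, 150, 154
Σfm = 8×142 + 15×146 + 18×150 + 14×154 = 8182
n = Σf = 55
Mean = 8182 / 55 = 148.7636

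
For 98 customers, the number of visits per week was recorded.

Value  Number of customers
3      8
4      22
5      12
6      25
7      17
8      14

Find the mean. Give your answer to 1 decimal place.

Values: 3, 4, 5, 6, 7, 8
Σfx = 8×3 + 22×4 + 12×5 + 25×6 + 17×7 + 14×8 = 553
n = Σf = 98
Mean = 553 / 98 = 5.6429

5.6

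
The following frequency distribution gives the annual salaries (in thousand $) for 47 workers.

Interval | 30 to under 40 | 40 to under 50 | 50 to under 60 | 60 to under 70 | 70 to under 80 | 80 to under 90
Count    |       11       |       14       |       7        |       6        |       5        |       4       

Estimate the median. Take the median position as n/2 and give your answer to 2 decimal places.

Cumulative frequencies: 11, 25, 32, 38, 43, 47
n = 47; position = n/2 = 23.5.
This falls in the class 40 to under 50: L = 40, F = 11, f = 14, h = 10.
Median ≈ 40 + ((23.5 − 11) / 14) × 10 = 48.9286

48.93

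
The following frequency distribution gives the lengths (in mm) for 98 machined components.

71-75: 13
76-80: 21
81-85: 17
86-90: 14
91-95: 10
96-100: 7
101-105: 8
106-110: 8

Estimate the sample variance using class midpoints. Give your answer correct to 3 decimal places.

116.674

Midpoints: 73, 78, 83, 88, 93, 98, 103, 108
n = 98, Σfm = 8534, mean = 87.0816
Σfm² = 754472
Σf(m − x̄)² = Σfm² − (Σfm)²/n = 754472 − 8534²/98 = 11317.3469
Sample variance = 11317.3469 / 97 = 116.6737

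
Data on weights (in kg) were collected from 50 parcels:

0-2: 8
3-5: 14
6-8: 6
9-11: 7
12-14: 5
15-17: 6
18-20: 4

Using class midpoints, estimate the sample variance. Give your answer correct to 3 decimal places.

33.462

Midpoints: 1, 4, 7, 10, 13, 16, 19
n = 50, Σfm = 413, mean = 8.2600
Σfm² = 5051
Σf(m − x̄)² = Σfm² − (Σfm)²/n = 5051 − 413²/50 = 1639.6200
Sample variance = 1639.6200 / 49 = 33.4616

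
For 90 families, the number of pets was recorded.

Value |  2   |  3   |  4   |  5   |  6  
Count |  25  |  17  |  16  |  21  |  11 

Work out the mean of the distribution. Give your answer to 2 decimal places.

3.73

Values: 2, 3, 4, 5, 6
Σfx = 25×2 + 17×3 + 16×4 + 21×5 + 11×6 = 336
n = Σf = 90
Mean = 336 / 90 = 3.7333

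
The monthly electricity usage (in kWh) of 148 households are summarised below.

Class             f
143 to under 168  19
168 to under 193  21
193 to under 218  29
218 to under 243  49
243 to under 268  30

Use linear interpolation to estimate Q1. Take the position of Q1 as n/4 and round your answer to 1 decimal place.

189.4

Cumulative frequencies: 19, 40, 69, 118, 148
n = 148; position = n/4 = 37.
This falls in the class 168 to under 193: L = 168, F = 19, f = 21, h = 25.
Lower quartile ≈ 168 + ((37 − 19) / 21) × 25 = 189.4286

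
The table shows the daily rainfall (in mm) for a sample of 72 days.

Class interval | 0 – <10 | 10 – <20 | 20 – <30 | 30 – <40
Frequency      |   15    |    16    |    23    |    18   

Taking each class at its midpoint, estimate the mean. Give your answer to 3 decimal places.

21.111

Midpoints: 5, 15, 25, 35
Σfm = 15×5 + 16×15 + 23×25 + 18×35 = 1520
n = Σf = 72
Mean = 1520 / 72 = 21.1111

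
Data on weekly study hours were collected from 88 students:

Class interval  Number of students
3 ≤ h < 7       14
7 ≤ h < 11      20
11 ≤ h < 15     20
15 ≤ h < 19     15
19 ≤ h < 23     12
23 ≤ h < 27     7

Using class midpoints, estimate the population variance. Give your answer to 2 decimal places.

Midpoints: 5, 9, 13, 17, 21, 25
n = 88, Σfm = 1192, mean = 13.5455
Σfm² = 19352
Σf(m − x̄)² = Σfm² − (Σfm)²/n = 19352 − 1192²/88 = 3205.8182
Population variance = 3205.8182 / 88 = 36.4298

36.43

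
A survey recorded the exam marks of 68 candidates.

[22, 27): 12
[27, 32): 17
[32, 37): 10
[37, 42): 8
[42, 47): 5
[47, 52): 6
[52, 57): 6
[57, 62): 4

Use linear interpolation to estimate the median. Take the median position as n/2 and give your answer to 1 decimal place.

34.5

Cumulative frequencies: 12, 29, 39, 47, 52, 58, 64, 68
n = 68; position = n/2 = 34.
This falls in the class [32, 37): L = 32, F = 29, f = 10, h = 5.
Median ≈ 32 + ((34 − 29) / 10) × 5 = 34.5000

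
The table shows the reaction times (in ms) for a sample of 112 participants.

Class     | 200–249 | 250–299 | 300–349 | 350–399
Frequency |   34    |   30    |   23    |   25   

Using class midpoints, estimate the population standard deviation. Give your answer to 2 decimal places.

56.58

Midpoints: 224.5, 274.5, 324.5, 374.5
n = 112, Σfm = 32694, mean = 291.9107
Σfm² = 9902278
Σf(m − x̄)² = Σfm² − (Σfm)²/n = 9902278 − 32694²/112 = 358549.1071
Population variance = 358549.1071 / 112 = 3201.3313
Standard deviation = √3201.3313 = 56.5803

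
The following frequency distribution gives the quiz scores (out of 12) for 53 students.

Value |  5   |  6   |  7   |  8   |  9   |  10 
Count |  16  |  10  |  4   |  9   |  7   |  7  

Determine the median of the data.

Cumulative frequencies: 16, 26, 30, 39, 46, 53
n = 53, so the median is the value in position (n+1)/2 = 27.
Position 27 falls at value 7.

7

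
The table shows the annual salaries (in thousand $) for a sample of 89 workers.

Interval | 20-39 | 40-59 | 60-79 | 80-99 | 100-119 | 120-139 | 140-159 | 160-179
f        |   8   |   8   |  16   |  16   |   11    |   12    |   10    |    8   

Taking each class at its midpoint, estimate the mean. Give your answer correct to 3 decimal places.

Midpoints: 29.5, 49.5, 69.5, 89.5, 109.5, 129.5, 149.5, 169.5
Σfm = 8×29.5 + 8×49.5 + 16×69.5 + 16×89.5 + 11×109.5 + 12×129.5 + 10×149.5 + 8×169.5 = 8785.5
n = Σf = 89
Mean = 8785.5 / 89 = 98.7135

98.713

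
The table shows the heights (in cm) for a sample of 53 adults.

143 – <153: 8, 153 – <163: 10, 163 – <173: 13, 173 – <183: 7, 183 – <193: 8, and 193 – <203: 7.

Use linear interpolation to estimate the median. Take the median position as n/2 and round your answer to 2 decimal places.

169.54

Cumulative frequencies: 8, 18, 31, 38, 46, 53
n = 53; position = n/2 = 26.5.
This falls in the class 163 – <173: L = 163, F = 18, f = 13, h = 10.
Median ≈ 163 + ((26.5 − 18) / 13) × 10 = 169.5385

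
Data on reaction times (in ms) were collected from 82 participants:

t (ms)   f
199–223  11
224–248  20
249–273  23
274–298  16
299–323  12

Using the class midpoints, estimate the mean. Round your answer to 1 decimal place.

260.4

Midpoints: 211, 236, 261, 286, 311
Σfm = 11×211 + 20×236 + 23×261 + 16×286 + 12×311 = 21352
n = Σf = 82
Mean = 21352 / 82 = 260.3902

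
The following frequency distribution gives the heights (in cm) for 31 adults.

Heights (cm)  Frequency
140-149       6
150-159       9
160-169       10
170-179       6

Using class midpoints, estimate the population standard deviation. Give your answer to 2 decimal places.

Midpoints: 144.5, 154.5, 164.5, 174.5
n = 31, Σfm = 4949.5, mean = 159.6613
Σfm² = 793417.75
Σf(m − x̄)² = Σfm² − (Σfm)²/n = 793417.75 − 4949.5²/31 = 3174.1935
Population variance = 3174.1935 / 31 = 102.3933
Standard deviation = √102.3933 = 10.1190

10.12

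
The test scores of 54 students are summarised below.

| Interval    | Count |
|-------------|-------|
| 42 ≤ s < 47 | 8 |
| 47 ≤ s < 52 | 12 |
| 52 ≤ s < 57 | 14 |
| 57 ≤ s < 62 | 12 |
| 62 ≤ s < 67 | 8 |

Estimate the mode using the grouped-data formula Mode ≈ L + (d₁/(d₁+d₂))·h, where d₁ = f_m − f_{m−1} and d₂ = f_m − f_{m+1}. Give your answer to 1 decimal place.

54.5

Modal class: 52 ≤ s < 57 (highest frequency 14).
d₁ = 14 − 12 = 2, d₂ = 14 − 12 = 2
Mode ≈ 52 + (2/(2+2)) × 5 = 52 + 2.5000 = 54.5000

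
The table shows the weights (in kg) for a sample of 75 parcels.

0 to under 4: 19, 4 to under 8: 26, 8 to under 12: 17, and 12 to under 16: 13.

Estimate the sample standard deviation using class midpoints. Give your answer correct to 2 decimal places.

Midpoints: 2, 6, 10, 14
n = 75, Σfm = 546, mean = 7.2800
Σfm² = 5260
Σf(m − x̄)² = Σfm² − (Σfm)²/n = 5260 − 546²/75 = 1285.1200
Sample variance = 1285.1200 / 74 = 17.3665
Standard deviation = √17.3665 = 4.1673

4.17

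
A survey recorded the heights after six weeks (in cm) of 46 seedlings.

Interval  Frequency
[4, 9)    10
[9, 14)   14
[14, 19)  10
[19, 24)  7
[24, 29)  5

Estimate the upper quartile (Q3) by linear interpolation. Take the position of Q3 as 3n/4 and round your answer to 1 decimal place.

19.4

Cumulative frequencies: 10, 24, 34, 41, 46
n = 46; position = 3n/4 = 34.5.
This falls in the class [19, 24): L = 19, F = 34, f = 7, h = 5.
Upper quartile ≈ 19 + ((34.5 − 34) / 7) × 5 = 19.3571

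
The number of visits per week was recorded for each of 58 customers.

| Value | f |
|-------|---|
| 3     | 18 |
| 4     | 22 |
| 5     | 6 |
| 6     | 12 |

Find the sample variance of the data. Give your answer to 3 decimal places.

1.220

Values: 3, 4, 5, 6
n = 58, Σfx = 244, mean = 4.2069
Σfx² = 1096
Σf(x − x̄)² = Σfx² − (Σfx)²/n = 1096 − 244²/58 = 69.5172
Sample variance = 69.5172 / 57 = 1.2196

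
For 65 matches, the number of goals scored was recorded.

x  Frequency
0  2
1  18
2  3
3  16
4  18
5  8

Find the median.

Cumulative frequencies: 2, 20, 23, 39, 57, 65
n = 65, so the median is the value in position (n+1)/2 = 33.
Position 33 falls at value 3.

3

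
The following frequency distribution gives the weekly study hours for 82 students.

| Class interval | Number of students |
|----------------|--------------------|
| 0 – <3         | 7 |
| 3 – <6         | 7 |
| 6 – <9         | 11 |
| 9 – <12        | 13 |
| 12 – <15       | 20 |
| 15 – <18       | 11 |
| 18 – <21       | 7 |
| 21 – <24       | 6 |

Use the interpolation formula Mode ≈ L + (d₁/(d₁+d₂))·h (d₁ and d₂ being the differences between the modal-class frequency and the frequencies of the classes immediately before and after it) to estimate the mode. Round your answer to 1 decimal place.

13.3

Modal class: 12 – <15 (highest frequency 20).
d₁ = 20 − 13 = 7, d₂ = 20 − 11 = 9
Mode ≈ 12 + (7/(7+9)) × 3 = 12 + 1.3125 = 13.3125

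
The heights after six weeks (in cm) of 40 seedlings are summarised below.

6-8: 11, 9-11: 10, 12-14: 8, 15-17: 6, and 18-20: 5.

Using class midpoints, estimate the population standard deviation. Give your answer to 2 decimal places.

4.07

Midpoints: 7, 10, 13, 16, 19
n = 40, Σfm = 472, mean = 11.8000
Σfm² = 6232
Σf(m − x̄)² = Σfm² − (Σfm)²/n = 6232 − 472²/40 = 662.4000
Population variance = 662.4000 / 40 = 16.5600
Standard deviation = √16.5600 = 4.0694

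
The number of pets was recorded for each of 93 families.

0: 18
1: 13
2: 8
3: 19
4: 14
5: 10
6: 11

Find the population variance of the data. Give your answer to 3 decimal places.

Values: 0, 1, 2, 3, 4, 5, 6
n = 93, Σfx = 258, mean = 2.7742
Σfx² = 1086
Σf(x − x̄)² = Σfx² − (Σfx)²/n = 1086 − 258²/93 = 370.2581
Population variance = 370.2581 / 93 = 3.9813

3.981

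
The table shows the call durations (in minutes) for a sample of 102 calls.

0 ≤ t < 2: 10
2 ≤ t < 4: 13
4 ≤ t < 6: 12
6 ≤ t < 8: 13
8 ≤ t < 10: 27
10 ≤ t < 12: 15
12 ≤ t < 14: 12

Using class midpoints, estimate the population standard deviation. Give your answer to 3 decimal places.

Midpoints: 1, 3, 5, 7, 9, 11, 13
n = 102, Σfm = 764, mean = 7.4902
Σfm² = 7094
Σf(m − x̄)² = Σfm² − (Σfm)²/n = 7094 − 764²/102 = 1371.4902
Population variance = 1371.4902 / 102 = 13.4460
Standard deviation = √13.4460 = 3.6669

3.667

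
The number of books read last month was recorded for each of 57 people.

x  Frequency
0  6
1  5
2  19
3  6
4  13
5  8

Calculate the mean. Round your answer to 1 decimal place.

Values: 0, 1, 2, 3, 4, 5
Σfx = 6×0 + 5×1 + 19×2 + 6×3 + 13×4 + 8×5 = 153
n = Σf = 57
Mean = 153 / 57 = 2.6842

2.7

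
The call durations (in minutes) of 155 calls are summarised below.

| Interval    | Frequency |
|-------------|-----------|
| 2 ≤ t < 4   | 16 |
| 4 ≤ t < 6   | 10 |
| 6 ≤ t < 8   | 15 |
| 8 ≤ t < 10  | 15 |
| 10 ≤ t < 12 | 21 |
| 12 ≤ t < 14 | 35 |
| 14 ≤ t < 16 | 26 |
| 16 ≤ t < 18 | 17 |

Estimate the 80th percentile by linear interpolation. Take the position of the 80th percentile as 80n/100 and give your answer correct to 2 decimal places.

14.92

Cumulative frequencies: 16, 26, 41, 56, 77, 112, 138, 155
n = 155; position = 80n/100 = 124.
This falls in the class 14 ≤ t < 16: L = 14, F = 112, f = 26, h = 2.
80th percentile ≈ 14 + ((124 − 112) / 26) × 2 = 14.9231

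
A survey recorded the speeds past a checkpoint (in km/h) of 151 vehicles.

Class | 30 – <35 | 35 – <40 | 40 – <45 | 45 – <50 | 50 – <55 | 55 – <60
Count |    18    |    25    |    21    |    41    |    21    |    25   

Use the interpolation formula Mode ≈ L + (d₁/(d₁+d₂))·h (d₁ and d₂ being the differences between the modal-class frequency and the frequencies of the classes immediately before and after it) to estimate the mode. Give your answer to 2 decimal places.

Modal class: 45 – <50 (highest frequency 41).
d₁ = 41 − 21 = 20, d₂ = 41 − 21 = 20
Mode ≈ 45 + (20/(20+20)) × 5 = 45 + 2.5000 = 47.5000

47.50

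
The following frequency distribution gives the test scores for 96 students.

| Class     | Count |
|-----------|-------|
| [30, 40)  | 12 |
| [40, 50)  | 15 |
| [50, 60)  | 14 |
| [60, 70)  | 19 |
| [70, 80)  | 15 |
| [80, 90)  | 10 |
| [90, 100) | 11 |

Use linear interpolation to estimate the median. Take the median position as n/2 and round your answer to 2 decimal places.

63.68

Cumulative frequencies: 12, 27, 41, 60, 75, 85, 96
n = 96; position = n/2 = 48.
This falls in the class [60, 70): L = 60, F = 41, f = 19, h = 10.
Median ≈ 60 + ((48 − 41) / 19) × 10 = 63.6842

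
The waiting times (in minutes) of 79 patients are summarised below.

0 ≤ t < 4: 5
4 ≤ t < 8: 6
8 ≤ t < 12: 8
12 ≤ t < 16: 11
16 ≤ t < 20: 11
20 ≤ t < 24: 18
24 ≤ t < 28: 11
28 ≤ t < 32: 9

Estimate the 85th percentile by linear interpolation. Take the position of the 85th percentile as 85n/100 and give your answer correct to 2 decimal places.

Cumulative frequencies: 5, 11, 19, 30, 41, 59, 70, 79
n = 79; position = 85n/100 = 67.15.
This falls in the class 24 ≤ t < 28: L = 24, F = 59, f = 11, h = 4.
85th percentile ≈ 24 + ((67.15 − 59) / 11) × 4 = 26.9636

26.96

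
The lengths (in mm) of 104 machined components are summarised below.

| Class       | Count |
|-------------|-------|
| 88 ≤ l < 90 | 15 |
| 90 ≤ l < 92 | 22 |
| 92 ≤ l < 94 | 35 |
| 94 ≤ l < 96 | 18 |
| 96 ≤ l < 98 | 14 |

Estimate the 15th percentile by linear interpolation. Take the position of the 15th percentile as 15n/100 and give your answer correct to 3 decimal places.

Cumulative frequencies: 15, 37, 72, 90, 104
n = 104; position = 15n/100 = 15.6.
This falls in the class 90 ≤ l < 92: L = 90, F = 15, f = 22, h = 2.
15th percentile ≈ 90 + ((15.6 − 15) / 22) × 2 = 90.0545

90.055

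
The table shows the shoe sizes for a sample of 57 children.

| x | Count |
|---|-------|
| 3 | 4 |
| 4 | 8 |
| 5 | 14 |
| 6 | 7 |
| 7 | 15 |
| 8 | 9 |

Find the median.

Cumulative frequencies: 4, 12, 26, 33, 48, 57
n = 57, so the median is the value in position (n+1)/2 = 29.
Position 29 falls at value 6.

6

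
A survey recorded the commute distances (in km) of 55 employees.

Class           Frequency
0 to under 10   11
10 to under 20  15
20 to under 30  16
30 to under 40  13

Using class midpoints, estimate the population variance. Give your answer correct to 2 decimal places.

Midpoints: 5, 15, 25, 35
n = 55, Σfm = 1135, mean = 20.6364
Σfm² = 29575
Σf(m − x̄)² = Σfm² − (Σfm)²/n = 29575 − 1135²/55 = 6152.7273
Population variance = 6152.7273 / 55 = 111.8678

111.87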